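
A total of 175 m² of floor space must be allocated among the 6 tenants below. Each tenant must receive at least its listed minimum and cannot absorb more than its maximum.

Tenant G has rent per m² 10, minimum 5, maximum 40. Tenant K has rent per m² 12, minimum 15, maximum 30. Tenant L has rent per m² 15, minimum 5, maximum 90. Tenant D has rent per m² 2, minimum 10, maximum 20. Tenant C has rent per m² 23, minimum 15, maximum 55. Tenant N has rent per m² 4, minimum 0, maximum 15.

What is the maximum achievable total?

2865

Meeting every minimum uses 5+15+5+10+15+0 = 50 m², leaving 125.
Highest rent per m² first: Tenant C 23 > Tenant L 15 > Tenant K 12 > Tenant G 10 > Tenant N 4 > Tenant D 2.
Give Tenant C 40 more to hit its cap of 55 → 85 left.
Give Tenant L 85 more to hit its cap of 90 → 0 left.
Total = 10×5 + 12×15 + 15×90 + 2×10 + 23×55 = 2865.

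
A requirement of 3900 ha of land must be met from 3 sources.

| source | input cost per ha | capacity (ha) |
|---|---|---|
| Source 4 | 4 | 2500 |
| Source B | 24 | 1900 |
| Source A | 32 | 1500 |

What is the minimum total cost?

43600

Fill from the cheapest source first.
Take 2500 from Source 4 at 4 — need 1400 more.
Take 1400 from Source B at 24 to finish.
Source A: unused.
Cost = 2500×4 + 1400×24 = 43600.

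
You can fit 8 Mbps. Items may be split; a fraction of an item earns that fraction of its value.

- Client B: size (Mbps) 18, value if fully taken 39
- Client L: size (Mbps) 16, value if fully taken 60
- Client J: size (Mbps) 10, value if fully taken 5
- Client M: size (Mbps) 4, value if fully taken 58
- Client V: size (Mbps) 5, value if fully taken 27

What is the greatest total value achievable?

79.6

Sort by value density: Client M 58/4≈14.5, Client V 27/5≈5.4, Client L 60/16≈3.75, Client B 39/18≈2.17, Client J 5/10≈0.5.
Client M: take in full, 4 Mbps for value 58 → 4 left.
Fill the last 4 Mbps with part of Client V: 4/5 of it earns 21.6.
Total value = 79.6.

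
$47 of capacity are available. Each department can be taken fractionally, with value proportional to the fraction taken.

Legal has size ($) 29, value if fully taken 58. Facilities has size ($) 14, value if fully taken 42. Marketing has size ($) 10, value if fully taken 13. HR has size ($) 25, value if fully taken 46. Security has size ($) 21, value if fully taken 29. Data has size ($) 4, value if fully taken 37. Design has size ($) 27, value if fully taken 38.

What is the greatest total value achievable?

137

Sort by value density: Data 37/4≈9.25, Facilities 42/14≈3, Legal 58/29≈2, HR 46/25≈1.84, Design 38/27≈1.41, Security 29/21≈1.38, Marketing 13/10≈1.3.
Data: take in full, 4 $ for value 37 — 43 left.
Facilities: take in full, 14 $ for value 42 — 29 left.
Legal: take in full, 29 $ for value 58 — 0 left.
Total value = 137.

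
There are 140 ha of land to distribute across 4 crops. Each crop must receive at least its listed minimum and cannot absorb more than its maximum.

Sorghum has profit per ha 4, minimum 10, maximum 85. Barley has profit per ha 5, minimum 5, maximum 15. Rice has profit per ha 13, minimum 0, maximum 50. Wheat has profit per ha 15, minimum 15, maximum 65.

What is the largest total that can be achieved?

1740

Meeting every minimum uses 10+5+0+15 = 30 ha, leaving 110.
Highest profit per ha first: Wheat 15 > Rice 13 > Barley 5 > Sorghum 4.
Give Wheat 50 more to hit its cap of 65 ; 60 left.
Rice takes 50 more to reach its cap of 50 ; 10 left.
Barley: +10 to 15 (cap) ; 0 left.
Total = 4×10 + 5×15 + 13×50 + 15×65 = 1740.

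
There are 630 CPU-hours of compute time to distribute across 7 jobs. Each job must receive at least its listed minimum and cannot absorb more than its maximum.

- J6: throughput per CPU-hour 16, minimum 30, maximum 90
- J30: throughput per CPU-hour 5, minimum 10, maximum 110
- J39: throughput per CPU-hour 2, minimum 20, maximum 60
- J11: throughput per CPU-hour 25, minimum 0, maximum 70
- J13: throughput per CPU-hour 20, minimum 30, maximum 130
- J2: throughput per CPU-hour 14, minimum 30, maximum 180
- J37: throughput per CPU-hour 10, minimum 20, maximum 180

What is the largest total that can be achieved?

Meeting every minimum uses 30+10+20+0+30+30+20 = 140 CPU-hours, leaving 490.
Highest throughput per CPU-hour first: J11 25 > J13 20 > J6 16 > J2 14 > J37 10 > J30 5 > J39 2.
J11 takes 70 more to reach its cap of 70 ; 420 left.
J13: +100 to 130 (cap) ; 320 left.
Give J6 60 more to hit its cap of 90 ; 260 left.
Give J2 150 more to hit its cap of 180 ; 110 left.
J37: +110 (room for 160) → 130. Pool exhausted.
Total = 16×90 + 5×10 + 2×20 + 25×70 + 20×130 + 14×180 + 10×130 = 9700.

9700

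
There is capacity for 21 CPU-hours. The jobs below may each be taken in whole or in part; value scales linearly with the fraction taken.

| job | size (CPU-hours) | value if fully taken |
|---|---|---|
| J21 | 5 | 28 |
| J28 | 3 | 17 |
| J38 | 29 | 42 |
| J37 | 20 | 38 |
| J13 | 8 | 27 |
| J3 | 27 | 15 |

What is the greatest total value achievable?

Rank by value-to-size ratio: J28 17/3≈5.67, J21 28/5≈5.6, J13 27/8≈3.38, J37 38/20≈1.9, J38 42/29≈1.45, J3 15/27≈0.556.
Take all of J28 (3 CPU-hours, value 17) — 18 CPU-hours left.
Take all of J21 (5 CPU-hours, value 28) — 13 CPU-hours left.
Take all of J13 (8 CPU-hours, value 27) — 5 CPU-hours left.
Only 5 CPU-hours remain; take 5/20 of J37 for value 38×5/20 = 9.5.
Total value = 81.5.

81.5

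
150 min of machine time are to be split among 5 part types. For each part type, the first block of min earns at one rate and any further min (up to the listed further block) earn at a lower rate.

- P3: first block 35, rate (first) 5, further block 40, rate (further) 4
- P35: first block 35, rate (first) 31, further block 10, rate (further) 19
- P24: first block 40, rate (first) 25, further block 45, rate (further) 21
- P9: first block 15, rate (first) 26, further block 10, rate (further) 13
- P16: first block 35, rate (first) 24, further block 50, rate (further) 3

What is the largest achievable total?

Rank every tier by rate: P35/T1 31 > P9/T1 26 > P24/T1 25 > P16/T1 24 > P24/T2 21 > P35/T2 19 > P9/T2 13 > P3/T1 5 > P3/T2 4 > P16/T2 3.
Fill P35 T1 block (35 at 31) ; 115 left.
P9 T1 at 26: fill all 15 ; 100 left.
P24 T1 at 25: fill all 40 ; 60 left.
P16/T1 (24): +35 ; 25 left.
P24/T2: +25 of 45 at 21; pool empty.
Total = 31×35 + 26×15 + 25×40 + 24×35 + 21×25 = 3840.

3840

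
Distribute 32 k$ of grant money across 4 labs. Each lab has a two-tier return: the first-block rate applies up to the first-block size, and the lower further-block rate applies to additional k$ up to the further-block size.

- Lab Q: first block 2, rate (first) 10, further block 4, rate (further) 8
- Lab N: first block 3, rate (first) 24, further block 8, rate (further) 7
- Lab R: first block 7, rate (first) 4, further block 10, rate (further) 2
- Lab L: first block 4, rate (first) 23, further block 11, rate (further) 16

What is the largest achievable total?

448

Treat each block as its own option and order by rate: Lab N/T1 24 > Lab L/T1 23 > Lab L/T2 16 > Lab Q/T1 10 > Lab Q/T2 8 > Lab N/T2 7 > Lab R/T1 4 > Lab R/T2 2.
Lab N T1 at 24: fill all 3 → 29 left.
Lab L/T1 (23): +4 → 25 left.
Fill Lab L T2 block (11 at 16) → 14 left.
Lab Q/T1 (10): +2 → 12 left.
Lab Q T2 at 8: fill all 4 → 8 left.
Lab N T2 at 7: fill all 8 → 0 left.
Total = 24×3 + 23×4 + 16×11 + 10×2 + 8×4 + 7×8 = 448.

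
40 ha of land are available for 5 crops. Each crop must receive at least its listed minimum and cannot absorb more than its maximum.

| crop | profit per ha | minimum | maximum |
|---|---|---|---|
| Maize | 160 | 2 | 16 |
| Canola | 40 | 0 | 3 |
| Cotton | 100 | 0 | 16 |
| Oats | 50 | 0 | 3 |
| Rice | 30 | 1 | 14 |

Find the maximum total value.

4490

Meeting every minimum uses 2+0+0+0+1 = 3 ha, leaving 37.
Highest profit per ha first: Maize 160 > Cotton 100 > Oats 50 > Canola 40 > Rice 30.
Give Maize 14 more to hit its cap of 16 → 23 left.
Give Cotton 16 more to hit its cap of 16 → 7 left.
Oats: +3 to 3 (cap) → 4 left.
Canola: +3 to 3 (cap) → 1 left.
Rice has room for 13 more but only 1 remain, so it gets 2.
Total = 160×16 + 40×3 + 100×16 + 50×3 + 30×2 = 4490.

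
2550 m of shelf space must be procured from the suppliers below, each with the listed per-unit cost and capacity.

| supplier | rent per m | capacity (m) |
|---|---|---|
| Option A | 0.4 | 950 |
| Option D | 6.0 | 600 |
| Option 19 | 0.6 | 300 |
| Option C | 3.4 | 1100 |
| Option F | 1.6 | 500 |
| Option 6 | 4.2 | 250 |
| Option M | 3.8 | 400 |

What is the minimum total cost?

4080

Cheapest first:
Option A at 0.4: take all 950 m — 1600 still needed.
Option 19 at 0.6: take all 300 m — 1300 still needed.
Option F at 1.6: take all 500 m — 800 still needed.
Option C (3.4): take the remaining 800 — done.
Option M, Option 6, Option D: unused.
Cost = 950×0.4 + 300×0.6 + 500×1.6 + 800×3.4 = 4080.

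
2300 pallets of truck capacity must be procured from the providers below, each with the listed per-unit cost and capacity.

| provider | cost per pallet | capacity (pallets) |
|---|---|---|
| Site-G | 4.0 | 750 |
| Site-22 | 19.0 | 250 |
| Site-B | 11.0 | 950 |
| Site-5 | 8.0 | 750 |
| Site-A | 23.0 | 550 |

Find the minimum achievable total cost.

Use providers in increasing cost order.
Site-G at 4.0: take all 750 pallets ; 1550 still needed.
Site-5 at 8.0: take all 750 pallets ; 800 still needed.
Take 800 from Site-B at 11.0 to finish.
Site-22, Site-A: unused.
Cost = 750×4.0 + 750×8.0 + 800×11.0 = 17800.

17800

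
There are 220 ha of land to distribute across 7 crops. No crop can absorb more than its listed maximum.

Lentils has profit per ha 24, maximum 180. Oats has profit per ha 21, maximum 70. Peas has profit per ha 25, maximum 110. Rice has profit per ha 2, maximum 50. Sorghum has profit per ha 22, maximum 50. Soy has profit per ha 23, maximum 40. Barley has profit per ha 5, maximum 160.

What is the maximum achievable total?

5390

Highest profit per ha first: Peas 25 > Lentils 24 > Soy 23 > Sorghum 22 > Oats 21 > Barley 5 > Rice 2.
Peas takes 110 to reach its cap of 110 ; 110 left.
Only 110 left; Lentils takes them to reach 110.
Total = 24×110 + 25×110 = 5390.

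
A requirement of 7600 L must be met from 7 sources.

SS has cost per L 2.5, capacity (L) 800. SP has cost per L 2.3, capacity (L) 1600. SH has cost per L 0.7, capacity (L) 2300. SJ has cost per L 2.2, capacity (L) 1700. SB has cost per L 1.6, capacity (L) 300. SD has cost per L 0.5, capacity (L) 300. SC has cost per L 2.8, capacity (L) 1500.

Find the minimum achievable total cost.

Cheapest first:
SD at 0.5: take all 300 L → 7300 still needed.
SH (0.7): use full 2300 → 5000 L to go.
SB (1.6): use full 300 → 4700 L to go.
SJ (2.2): use full 1700 → 3000 L to go.
SP (2.3): use full 1600 → 1400 L to go.
SS at 2.5: take all 800 L → 600 still needed.
SC at 2.8: take 600 of its 1500 → requirement met.
Cost = 300×0.5 + 2300×0.7 + 300×1.6 + 1700×2.2 + 1600×2.3 + 800×2.5 + 600×2.8 = 13340.

13340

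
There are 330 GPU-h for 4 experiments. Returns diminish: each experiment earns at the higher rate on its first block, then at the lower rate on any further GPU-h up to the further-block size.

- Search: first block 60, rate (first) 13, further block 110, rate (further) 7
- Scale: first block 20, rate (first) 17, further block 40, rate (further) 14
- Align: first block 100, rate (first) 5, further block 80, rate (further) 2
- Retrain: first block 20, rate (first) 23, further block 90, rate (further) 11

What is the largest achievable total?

Treat each block as its own option and order by rate: Retrain/T1 23 > Scale/T1 17 > Scale/T2 14 > Search/T1 13 > Retrain/T2 11 > Search/T2 7 > Align/T1 5 > Align/T2 2.
Retrain/T1 (23): +20 ; 310 left.
Scale/T1 (17): +20 ; 290 left.
Scale T2 at 14: fill all 40 ; 250 left.
Search T1 at 13: fill all 60 ; 190 left.
Retrain/T2 (11): +90 ; 100 left.
Search T2 at 7: only 100 left, fill 100.
Total = 23×20 + 17×20 + 14×40 + 13×60 + 11×90 + 7×100 = 3830.

3830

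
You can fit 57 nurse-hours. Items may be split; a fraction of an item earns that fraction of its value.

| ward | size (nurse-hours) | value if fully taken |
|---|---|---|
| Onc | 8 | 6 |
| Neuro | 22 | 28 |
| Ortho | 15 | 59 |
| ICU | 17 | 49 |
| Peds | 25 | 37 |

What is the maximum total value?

Best value per unit of size first: Ortho 59/15≈3.93, ICU 49/17≈2.88, Peds 37/25≈1.48, Neuro 28/22≈1.27, Onc 6/8≈0.75.
All 15 nurse-hours of Ortho fit (value 59) ; 42 remain.
Take all of ICU (17 nurse-hours, value 49) ; 25 nurse-hours left.
Take all of Peds (25 nurse-hours, value 37) ; 0 nurse-hours left.
Total value = 145.

145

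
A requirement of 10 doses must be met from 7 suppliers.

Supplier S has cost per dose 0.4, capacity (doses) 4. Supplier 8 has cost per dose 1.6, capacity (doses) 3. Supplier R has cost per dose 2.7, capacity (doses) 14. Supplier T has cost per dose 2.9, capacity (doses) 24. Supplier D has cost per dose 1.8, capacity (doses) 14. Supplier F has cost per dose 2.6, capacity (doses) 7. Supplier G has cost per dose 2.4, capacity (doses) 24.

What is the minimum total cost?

Cheapest first:
Take 4 from Supplier S at 0.4 — need 6 more.
Take 3 from Supplier 8 at 1.6 — need 3 more.
Supplier D (1.8): take the remaining 3 — done.
Supplier G, Supplier F, Supplier R, Supplier T: unused.
Cost = 4×0.4 + 3×1.6 + 3×1.8 = 11.8.

11.8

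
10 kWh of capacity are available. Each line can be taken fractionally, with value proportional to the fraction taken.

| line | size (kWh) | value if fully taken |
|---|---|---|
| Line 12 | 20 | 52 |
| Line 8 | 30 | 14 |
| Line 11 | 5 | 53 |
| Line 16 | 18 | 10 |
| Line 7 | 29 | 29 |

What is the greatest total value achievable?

Sort by value density: Line 11 53/5≈10.6, Line 12 52/20≈2.6, Line 7 29/29≈1, Line 16 10/18≈0.556, Line 8 14/30≈0.467.
Take all of Line 11 (5 kWh, value 53) ; 5 kWh left.
Fill the last 5 kWh with part of Line 12: 5/20 of it earns 13.
Total value = 66.

66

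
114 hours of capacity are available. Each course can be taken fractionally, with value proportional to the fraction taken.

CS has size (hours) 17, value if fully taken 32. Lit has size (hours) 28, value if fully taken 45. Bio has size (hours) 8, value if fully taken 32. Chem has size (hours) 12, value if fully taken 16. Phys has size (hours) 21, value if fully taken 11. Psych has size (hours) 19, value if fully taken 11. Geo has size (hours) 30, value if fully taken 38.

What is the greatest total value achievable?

Best value per unit of size first: Bio 32/8≈4, CS 32/17≈1.88, Lit 45/28≈1.61, Chem 16/12≈1.33, Geo 38/30≈1.27, Psych 11/19≈0.579, Phys 11/21≈0.524.
Take all of Bio (8 hours, value 32) → 106 hours left.
All 17 hours of CS fit (value 32) → 89 remain.
Take all of Lit (28 hours, value 45) → 61 hours left.
Take all of Chem (12 hours, value 16) → 49 hours left.
Geo: take in full, 30 hours for value 38 → 19 left.
Take all of Psych (19 hours, value 11) → 0 hours left.
Total value = 174.

174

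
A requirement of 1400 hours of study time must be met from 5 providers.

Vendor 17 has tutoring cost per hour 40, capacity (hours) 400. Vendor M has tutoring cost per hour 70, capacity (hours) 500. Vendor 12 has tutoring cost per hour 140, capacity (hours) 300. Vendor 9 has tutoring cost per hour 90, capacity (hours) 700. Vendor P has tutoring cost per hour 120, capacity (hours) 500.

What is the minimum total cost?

96000

Use providers in increasing cost order.
Take 400 from Vendor 17 at 40 — need 1000 more.
Vendor M (70): use full 500 — 500 hours to go.
Take 500 from Vendor 9 at 90 to finish.
Vendor P, Vendor 12: unused.
Cost = 400×40 + 500×70 + 500×90 = 96000.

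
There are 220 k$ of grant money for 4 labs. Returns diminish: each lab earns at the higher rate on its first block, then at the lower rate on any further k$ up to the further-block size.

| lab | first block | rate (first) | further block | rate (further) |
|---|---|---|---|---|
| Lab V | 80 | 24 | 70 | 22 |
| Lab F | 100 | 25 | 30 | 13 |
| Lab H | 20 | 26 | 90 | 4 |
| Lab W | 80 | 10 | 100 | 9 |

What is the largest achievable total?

Rank every tier by rate: Lab H/tier1 26 > Lab F/tier1 25 > Lab V/tier1 24 > Lab V/tier2 22 > Lab F/tier2 13 > Lab W/tier1 10 > Lab W/tier2 9 > Lab H/tier2 4.
Lab H/tier1 (26): +20 → 200 left.
Fill Lab F tier1 block (100 at 25) → 100 left.
Lab V/tier1 (24): +80 → 20 left.
20 remain; put them into Lab V tier2 at 22.
Total = 26×20 + 25×100 + 24×80 + 22×20 = 5380.

5380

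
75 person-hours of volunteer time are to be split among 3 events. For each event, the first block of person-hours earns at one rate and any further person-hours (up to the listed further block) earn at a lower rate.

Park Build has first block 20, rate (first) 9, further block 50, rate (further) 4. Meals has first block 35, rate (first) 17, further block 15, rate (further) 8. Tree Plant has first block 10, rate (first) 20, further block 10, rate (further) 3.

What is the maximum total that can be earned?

1055

Order all 6 blocks by rate: Tree Plant/T1 20 > Meals/T1 17 > Park Build/T1 9 > Meals/T2 8 > Park Build/T2 4 > Tree Plant/T2 3.
Fill Tree Plant T1 block (10 at 20) — 65 left.
Meals/T1 (17): +35 — 30 left.
Fill Park Build T1 block (20 at 9) — 10 left.
Meals/T2: +10 of 15 at 8; pool empty.
Total = 20×10 + 17×35 + 9×20 + 8×10 = 1055.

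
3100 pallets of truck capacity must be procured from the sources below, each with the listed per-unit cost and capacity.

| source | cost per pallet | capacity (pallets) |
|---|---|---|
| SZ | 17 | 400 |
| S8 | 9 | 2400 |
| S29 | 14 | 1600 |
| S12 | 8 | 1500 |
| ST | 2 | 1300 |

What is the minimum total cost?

Cheapest first:
ST (2): use full 1300 ; 1800 pallets to go.
S12 (8): use full 1500 ; 300 pallets to go.
S8 (9): take the remaining 300 ; done.
S29, SZ: unused.
Cost = 1300×2 + 1500×8 + 300×9 = 17300.

17300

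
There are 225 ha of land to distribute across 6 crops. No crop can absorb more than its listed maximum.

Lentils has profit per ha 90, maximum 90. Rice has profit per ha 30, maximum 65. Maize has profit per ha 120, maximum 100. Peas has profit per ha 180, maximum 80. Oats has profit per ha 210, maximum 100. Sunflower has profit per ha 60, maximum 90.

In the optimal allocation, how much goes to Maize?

45

Order the crops by profit per ha: Oats 210 > Peas 180 > Maize 120 > Lentils 90 > Sunflower 60 > Rice 30.
Oats takes 100 to reach its cap of 100 — 125 left.
Peas takes 80 to reach its cap of 80 — 45 left.
Maize has room for 100 but only 45 remain, so it gets 45.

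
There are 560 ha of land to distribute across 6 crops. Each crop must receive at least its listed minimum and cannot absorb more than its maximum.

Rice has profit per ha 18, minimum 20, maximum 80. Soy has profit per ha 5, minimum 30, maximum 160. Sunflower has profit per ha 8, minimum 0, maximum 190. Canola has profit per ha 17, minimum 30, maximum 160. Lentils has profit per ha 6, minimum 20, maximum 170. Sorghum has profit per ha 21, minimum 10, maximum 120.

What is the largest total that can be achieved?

8150

Meeting every minimum uses 20+30+0+30+20+10 = 110 ha, leaving 450.
Order the crops by profit per ha: Sorghum 21 > Rice 18 > Canola 17 > Sunflower 8 > Lentils 6 > Soy 5.
Sorghum: +110 to 120 (cap) — 340 left.
Rice takes 60 more to reach its cap of 80 — 280 left.
Canola: +130 to 160 (cap) — 150 left.
Sunflower: +150 (room for 190) → 150. Pool exhausted.
Total = 18×80 + 5×30 + 8×150 + 17×160 + 6×20 + 21×120 = 8150.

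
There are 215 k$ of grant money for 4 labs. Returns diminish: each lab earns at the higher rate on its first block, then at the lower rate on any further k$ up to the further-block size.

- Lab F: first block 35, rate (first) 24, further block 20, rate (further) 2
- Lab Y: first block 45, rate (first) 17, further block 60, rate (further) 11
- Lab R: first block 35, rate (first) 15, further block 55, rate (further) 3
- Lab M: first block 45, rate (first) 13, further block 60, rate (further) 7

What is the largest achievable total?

Rank every tier by rate: Lab F/tier1 24 > Lab Y/tier1 17 > Lab R/tier1 15 > Lab M/tier1 13 > Lab Y/tier2 11 > Lab M/tier2 7 > Lab R/tier2 3 > Lab F/tier2 2.
Lab F tier1 at 24: fill all 35 → 180 left.
Lab Y/tier1 (17): +45 → 135 left.
Lab R tier1 at 15: fill all 35 → 100 left.
Fill Lab M tier1 block (45 at 13) → 55 left.
55 remain; put them into Lab Y tier2 at 11.
Total = 24×35 + 17×45 + 15×35 + 13×45 + 11×55 = 3320.

3320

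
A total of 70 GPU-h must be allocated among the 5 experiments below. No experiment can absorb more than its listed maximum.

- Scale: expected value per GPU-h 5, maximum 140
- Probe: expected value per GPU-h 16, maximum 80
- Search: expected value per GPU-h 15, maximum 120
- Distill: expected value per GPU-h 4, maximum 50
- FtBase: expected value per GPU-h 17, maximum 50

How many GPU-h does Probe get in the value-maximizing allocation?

20

Highest expected value per GPU-h first: FtBase 17 > Probe 16 > Search 15 > Scale 5 > Distill 4.
FtBase takes 50 to reach its cap of 50 → 20 left.
Probe has room for 80 but only 20 remain, so it gets 20.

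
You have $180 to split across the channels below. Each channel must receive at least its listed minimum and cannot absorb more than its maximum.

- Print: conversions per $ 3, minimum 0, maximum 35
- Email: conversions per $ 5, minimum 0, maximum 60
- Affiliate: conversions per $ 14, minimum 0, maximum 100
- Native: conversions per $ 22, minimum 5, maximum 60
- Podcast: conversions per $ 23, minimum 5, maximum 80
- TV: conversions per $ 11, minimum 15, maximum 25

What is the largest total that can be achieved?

Meeting every minimum uses 0+0+0+5+5+15 = 25 $, leaving 155.
Highest conversions per $ first: Podcast 23 > Native 22 > Affiliate 14 > TV 11 > Email 5 > Print 3.
Podcast: +75 to 80 (cap) — 80 left.
Native: +55 to 60 (cap) — 25 left.
Affiliate: +25 (room for 100) → 25. Pool exhausted.
Total = 14×25 + 22×60 + 23×80 + 11×15 = 3675.

3675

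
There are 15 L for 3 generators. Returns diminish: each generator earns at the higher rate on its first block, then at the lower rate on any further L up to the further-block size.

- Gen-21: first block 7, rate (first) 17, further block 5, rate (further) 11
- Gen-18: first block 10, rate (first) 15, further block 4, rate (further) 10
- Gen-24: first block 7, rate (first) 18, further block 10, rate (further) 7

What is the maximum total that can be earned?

Order all 6 blocks by rate: Gen-24/first 18 > Gen-21/first 17 > Gen-18/first 15 > Gen-21/second 11 > Gen-18/second 10 > Gen-24/second 7.
Fill Gen-24 first block (7 at 18) ; 8 left.
Gen-21 first at 17: fill all 7 ; 1 left.
Gen-18 first at 15: only 1 left, fill 1.
Total = 18×7 + 17×7 + 15×1 = 260.

260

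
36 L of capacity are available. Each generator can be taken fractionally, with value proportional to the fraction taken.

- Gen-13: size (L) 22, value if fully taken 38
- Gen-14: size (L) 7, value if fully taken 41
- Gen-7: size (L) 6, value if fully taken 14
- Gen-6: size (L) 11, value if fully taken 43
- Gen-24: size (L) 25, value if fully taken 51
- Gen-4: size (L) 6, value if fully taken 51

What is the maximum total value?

Rank by value-to-size ratio: Gen-4 51/6≈8.5, Gen-14 41/7≈5.86, Gen-6 43/11≈3.91, Gen-7 14/6≈2.33, Gen-24 51/25≈2.04, Gen-13 38/22≈1.73.
Take all of Gen-4 (6 L, value 51) → 30 L left.
All 7 L of Gen-14 fit (value 41) → 23 remain.
Take all of Gen-6 (11 L, value 43) → 12 L left.
All 6 L of Gen-7 fit (value 14) → 6 remain.
Only 6 L remain; take 6/25 of Gen-24 for value 51×6/25 = 12.24.
Total value = 161.24.

161.24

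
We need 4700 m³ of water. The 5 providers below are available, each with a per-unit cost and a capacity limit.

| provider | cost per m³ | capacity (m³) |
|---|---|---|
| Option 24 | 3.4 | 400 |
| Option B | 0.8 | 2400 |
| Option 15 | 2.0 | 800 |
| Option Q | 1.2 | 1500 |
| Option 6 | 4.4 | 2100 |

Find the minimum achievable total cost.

5320

Cheapest first:
Option B at 0.8: take all 2400 m³ — 2300 still needed.
Option Q (1.2): use full 1500 — 800 m³ to go.
Take 800 from Option 15 at 2.0 — need 0 more.
Option 24, Option 6: unused.
Cost = 2400×0.8 + 1500×1.2 + 800×2.0 = 5320.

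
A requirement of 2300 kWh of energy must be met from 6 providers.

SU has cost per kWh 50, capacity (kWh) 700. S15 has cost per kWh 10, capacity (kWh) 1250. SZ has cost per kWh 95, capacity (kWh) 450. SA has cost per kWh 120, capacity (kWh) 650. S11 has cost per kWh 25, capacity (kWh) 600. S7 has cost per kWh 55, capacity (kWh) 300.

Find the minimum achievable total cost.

50000

Fill from the cheapest provider first.
S15 at 10: take all 1250 kWh ; 1050 still needed.
S11 at 25: take all 600 kWh ; 450 still needed.
Take 450 from SU at 50 to finish.
S7, SZ, SA: unused.
Cost = 1250×10 + 600×25 + 450×50 = 50000.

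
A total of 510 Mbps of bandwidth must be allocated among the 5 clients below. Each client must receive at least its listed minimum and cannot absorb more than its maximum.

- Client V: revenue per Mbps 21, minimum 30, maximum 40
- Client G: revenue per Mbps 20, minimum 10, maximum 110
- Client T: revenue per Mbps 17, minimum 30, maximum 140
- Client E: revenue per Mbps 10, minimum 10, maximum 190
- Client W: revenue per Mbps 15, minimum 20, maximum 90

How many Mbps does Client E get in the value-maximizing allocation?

Meeting every minimum uses 30+10+30+10+20 = 100 Mbps, leaving 410.
Rank by revenue per Mbps: Client V 21 > Client G 20 > Client T 17 > Client W 15 > Client E 10.
Client V takes 10 more to reach its cap of 40 → 400 left.
Give Client G 100 more to hit its cap of 110 → 300 left.
Client T: +110 to 140 (cap) → 190 left.
Give Client W 70 more to hit its cap of 90 → 120 left.
Client E: +120 (room for 180) → 130. Pool exhausted.

130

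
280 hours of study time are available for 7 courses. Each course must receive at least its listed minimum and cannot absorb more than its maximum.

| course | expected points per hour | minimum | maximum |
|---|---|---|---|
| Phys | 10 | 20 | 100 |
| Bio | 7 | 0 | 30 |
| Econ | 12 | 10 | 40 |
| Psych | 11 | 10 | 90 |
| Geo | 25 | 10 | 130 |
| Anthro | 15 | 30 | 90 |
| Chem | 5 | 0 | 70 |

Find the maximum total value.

5270

Meeting every minimum uses 20+0+10+10+10+30+0 = 80 hours, leaving 200.
Highest expected points per hour first: Geo 25 > Anthro 15 > Econ 12 > Psych 11 > Phys 10 > Bio 7 > Chem 5.
Give Geo 120 more to hit its cap of 130 ; 80 left.
Give Anthro 60 more to hit its cap of 90 ; 20 left.
Econ: +20 (room for 30) → 30. Pool exhausted.
Total = 10×20 + 12×30 + 11×10 + 25×130 + 15×90 = 5270.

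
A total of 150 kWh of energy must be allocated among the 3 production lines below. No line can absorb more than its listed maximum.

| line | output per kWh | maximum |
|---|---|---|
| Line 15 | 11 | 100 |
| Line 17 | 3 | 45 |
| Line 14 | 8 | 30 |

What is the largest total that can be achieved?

Highest output per kWh first: Line 15 11 > Line 14 8 > Line 17 3.
Line 15 takes 100 to reach its cap of 100 → 50 left.
Line 14: +30 to 30 (cap) → 20 left.
Line 17: +20 (room for 45) → 20. Pool exhausted.
Total = 11×100 + 3×20 + 8×30 = 1400.

1400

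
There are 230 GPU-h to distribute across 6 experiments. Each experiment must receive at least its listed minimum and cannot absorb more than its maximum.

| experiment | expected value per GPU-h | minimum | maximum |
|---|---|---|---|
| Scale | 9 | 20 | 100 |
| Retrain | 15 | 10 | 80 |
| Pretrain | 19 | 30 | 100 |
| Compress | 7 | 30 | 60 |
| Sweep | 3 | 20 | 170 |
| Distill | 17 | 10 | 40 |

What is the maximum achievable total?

3330

Meeting every minimum uses 20+10+30+30+20+10 = 120 GPU-h, leaving 110.
Order the experiments by expected value per GPU-h: Pretrain 19 > Distill 17 > Retrain 15 > Scale 9 > Compress 7 > Sweep 3.
Pretrain: +70 to 100 (cap) — 40 left.
Give Distill 30 more to hit its cap of 40 — 10 left.
Retrain has room for 70 more but only 10 remain, so it gets 20.
Total = 9×20 + 15×20 + 19×100 + 7×30 + 3×20 + 17×40 = 3330.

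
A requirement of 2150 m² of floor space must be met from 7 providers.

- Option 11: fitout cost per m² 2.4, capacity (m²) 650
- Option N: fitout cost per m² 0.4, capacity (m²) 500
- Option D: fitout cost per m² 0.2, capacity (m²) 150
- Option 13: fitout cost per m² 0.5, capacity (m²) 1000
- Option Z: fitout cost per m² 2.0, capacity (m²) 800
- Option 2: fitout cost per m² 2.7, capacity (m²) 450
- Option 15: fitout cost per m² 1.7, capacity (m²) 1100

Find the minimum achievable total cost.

1580

Fill from the cheapest provider first.
Option D (0.2): use full 150 → 2000 m² to go.
Option N (0.4): use full 500 → 1500 m² to go.
Option 13 at 0.5: take all 1000 m² → 500 still needed.
Option 15 at 1.7: take 500 of its 1100 → requirement met.
Option Z, Option 11, Option 2: unused.
Cost = 150×0.2 + 500×0.4 + 1000×0.5 + 500×1.7 = 1580.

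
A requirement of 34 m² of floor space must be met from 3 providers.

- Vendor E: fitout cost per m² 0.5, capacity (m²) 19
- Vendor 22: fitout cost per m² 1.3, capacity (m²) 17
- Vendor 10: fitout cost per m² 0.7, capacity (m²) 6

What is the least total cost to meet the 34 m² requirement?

Fill from the cheapest provider first.
Vendor E at 0.5: take all 19 m² ; 15 still needed.
Vendor 10 at 0.7: take all 6 m² ; 9 still needed.
Vendor 22 (1.3): take the remaining 9 ; done.
Cost = 19×0.5 + 6×0.7 + 9×1.3 = 25.4.

25.4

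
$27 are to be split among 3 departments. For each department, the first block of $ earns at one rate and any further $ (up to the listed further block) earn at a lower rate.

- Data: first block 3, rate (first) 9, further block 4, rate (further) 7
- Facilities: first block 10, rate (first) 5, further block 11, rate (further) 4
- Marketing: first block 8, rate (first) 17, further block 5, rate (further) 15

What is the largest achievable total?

301

Rank every tier by rate: Marketing/first 17 > Marketing/second 15 > Data/first 9 > Data/second 7 > Facilities/first 5 > Facilities/second 4.
Fill Marketing first block (8 at 17) ; 19 left.
Marketing second at 15: fill all 5 ; 14 left.
Data/first (9): +3 ; 11 left.
Data/second (7): +4 ; 7 left.
7 remain; put them into Facilities first at 5.
Total = 17×8 + 15×5 + 9×3 + 7×4 + 5×7 = 301.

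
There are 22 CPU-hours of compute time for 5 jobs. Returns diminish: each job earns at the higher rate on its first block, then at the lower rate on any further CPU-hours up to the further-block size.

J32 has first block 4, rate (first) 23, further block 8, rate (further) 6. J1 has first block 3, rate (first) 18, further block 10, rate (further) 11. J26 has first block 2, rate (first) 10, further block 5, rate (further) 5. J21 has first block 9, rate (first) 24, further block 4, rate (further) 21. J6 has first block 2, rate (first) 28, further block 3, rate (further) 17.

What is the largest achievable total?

Order all 10 blocks by rate: J6/first 28 > J21/first 24 > J32/first 23 > J21/second 21 > J1/first 18 > J6/second 17 > J1/second 11 > J26/first 10 > J32/second 6 > J26/second 5.
Fill J6 first block (2 at 28) ; 20 left.
J21/first (24): +9 ; 11 left.
Fill J32 first block (4 at 23) ; 7 left.
Fill J21 second block (4 at 21) ; 3 left.
J1/first (18): +3 ; 0 left.
Total = 28×2 + 24×9 + 23×4 + 21×4 + 18×3 = 502.

502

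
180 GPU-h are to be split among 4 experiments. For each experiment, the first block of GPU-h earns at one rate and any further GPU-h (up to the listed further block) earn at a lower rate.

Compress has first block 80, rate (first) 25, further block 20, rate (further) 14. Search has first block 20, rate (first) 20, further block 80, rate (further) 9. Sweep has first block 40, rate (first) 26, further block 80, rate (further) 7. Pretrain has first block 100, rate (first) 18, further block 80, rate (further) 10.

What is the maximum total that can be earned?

4160

Rank every tier by rate: Sweep/first 26 > Compress/first 25 > Search/first 20 > Pretrain/first 18 > Compress/second 14 > Pretrain/second 10 > Search/second 9 > Sweep/second 7.
Sweep first at 26: fill all 40 — 140 left.
Compress first at 25: fill all 80 — 60 left.
Fill Search first block (20 at 20) — 40 left.
Pretrain/first: +40 of 100 at 18; pool empty.
Total = 26×40 + 25×80 + 20×20 + 18×40 = 4160.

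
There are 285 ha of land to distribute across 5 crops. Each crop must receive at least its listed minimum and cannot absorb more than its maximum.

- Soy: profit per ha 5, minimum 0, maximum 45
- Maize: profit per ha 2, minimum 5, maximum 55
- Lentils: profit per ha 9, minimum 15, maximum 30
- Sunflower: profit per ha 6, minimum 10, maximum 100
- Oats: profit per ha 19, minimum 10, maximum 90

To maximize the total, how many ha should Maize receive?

Meeting every minimum uses 0+5+15+10+10 = 40 ha, leaving 245.
Order the crops by profit per ha: Oats 19 > Lentils 9 > Sunflower 6 > Soy 5 > Maize 2.
Oats takes 80 more to reach its cap of 90 ; 165 left.
Lentils takes 15 more to reach its cap of 30 ; 150 left.
Sunflower takes 90 more to reach its cap of 100 ; 60 left.
Soy takes 45 more to reach its cap of 45 ; 15 left.
Maize: +15 (room for 50) → 20. Pool exhausted.

20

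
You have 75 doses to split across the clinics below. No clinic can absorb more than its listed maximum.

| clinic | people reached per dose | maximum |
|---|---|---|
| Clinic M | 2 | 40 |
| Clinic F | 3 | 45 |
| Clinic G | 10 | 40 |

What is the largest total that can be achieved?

505

Order the clinics by people reached per dose: Clinic G 10 > Clinic F 3 > Clinic M 2.
Clinic G: +40 to 40 (cap) ; 35 left.
Only 35 left; Clinic F takes them to reach 35.
Total = 3×35 + 10×40 = 505.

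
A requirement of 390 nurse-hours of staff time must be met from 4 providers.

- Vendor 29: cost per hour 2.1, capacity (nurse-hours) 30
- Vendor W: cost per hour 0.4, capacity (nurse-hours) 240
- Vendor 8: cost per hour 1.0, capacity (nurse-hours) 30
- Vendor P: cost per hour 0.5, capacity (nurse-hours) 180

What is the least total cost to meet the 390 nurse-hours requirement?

Cheapest first:
Take 240 from Vendor W at 0.4 ; need 150 more.
Vendor P (0.5): take the remaining 150 ; done.
Vendor 8, Vendor 29: unused.
Cost = 240×0.4 + 150×0.5 = 171.

171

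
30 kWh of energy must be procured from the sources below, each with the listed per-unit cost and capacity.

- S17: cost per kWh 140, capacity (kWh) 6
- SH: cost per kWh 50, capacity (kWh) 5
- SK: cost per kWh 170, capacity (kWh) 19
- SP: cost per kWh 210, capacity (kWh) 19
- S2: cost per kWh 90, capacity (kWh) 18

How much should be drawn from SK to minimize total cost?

Use sources in increasing cost order.
Take 5 from SH at 50 → need 25 more.
Take 18 from S2 at 90 → need 7 more.
Take 6 from S17 at 140 → need 1 more.
Take 1 from SK at 170 to finish.
SP: unused.

1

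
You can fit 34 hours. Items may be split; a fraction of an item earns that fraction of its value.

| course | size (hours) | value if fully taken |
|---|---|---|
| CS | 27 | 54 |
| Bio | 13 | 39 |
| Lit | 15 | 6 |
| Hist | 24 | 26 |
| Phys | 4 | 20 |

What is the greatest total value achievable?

93

Sort by value density: Phys 20/4≈5, Bio 39/13≈3, CS 54/27≈2, Hist 26/24≈1.08, Lit 6/15≈0.4.
Take all of Phys (4 hours, value 20) ; 30 hours left.
All 13 hours of Bio fit (value 39) ; 17 remain.
17 hours left: a 17/27 share of CS gives 54×17/27 = 34.
Total value = 93.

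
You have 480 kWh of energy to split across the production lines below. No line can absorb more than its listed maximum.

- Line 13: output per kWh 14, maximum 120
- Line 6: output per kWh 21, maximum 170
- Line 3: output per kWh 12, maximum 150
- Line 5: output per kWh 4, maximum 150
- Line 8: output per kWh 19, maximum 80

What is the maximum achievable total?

Highest output per kWh first: Line 6 21 > Line 8 19 > Line 13 14 > Line 3 12 > Line 5 4.
Line 6 takes 170 to reach its cap of 170 → 310 left.
Line 8 takes 80 to reach its cap of 80 → 230 left.
Give Line 13 120 to hit its cap of 120 → 110 left.
Line 3 has room for 150 but only 110 remain, so it gets 110.
Total = 14×120 + 21×170 + 12×110 + 19×80 = 8090.

8090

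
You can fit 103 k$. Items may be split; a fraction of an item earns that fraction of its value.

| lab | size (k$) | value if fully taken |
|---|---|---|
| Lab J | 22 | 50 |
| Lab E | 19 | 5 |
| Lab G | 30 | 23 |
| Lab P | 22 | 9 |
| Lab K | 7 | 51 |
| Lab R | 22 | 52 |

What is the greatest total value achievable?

185

Rank by value-to-size ratio: Lab K 51/7≈7.29, Lab R 52/22≈2.36, Lab J 50/22≈2.27, Lab G 23/30≈0.767, Lab P 9/22≈0.409, Lab E 5/19≈0.263.
Take all of Lab K (7 k$, value 51) — 96 k$ left.
Take all of Lab R (22 k$, value 52) — 74 k$ left.
Lab J: take in full, 22 k$ for value 50 — 52 left.
Lab G: take in full, 30 k$ for value 23 — 22 left.
Take all of Lab P (22 k$, value 9) — 0 k$ left.
Total value = 185.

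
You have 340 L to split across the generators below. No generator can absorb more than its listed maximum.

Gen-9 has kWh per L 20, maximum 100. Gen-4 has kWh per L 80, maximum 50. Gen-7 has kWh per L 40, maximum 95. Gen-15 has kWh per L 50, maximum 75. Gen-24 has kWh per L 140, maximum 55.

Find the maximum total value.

20550

Highest kWh per L first: Gen-24 140 > Gen-4 80 > Gen-15 50 > Gen-7 40 > Gen-9 20.
Gen-24: +55 to 55 (cap) ; 285 left.
Gen-4 takes 50 to reach its cap of 50 ; 235 left.
Gen-15 takes 75 to reach its cap of 75 ; 160 left.
Give Gen-7 95 to hit its cap of 95 ; 65 left.
Gen-9: +65 (room for 100) → 65. Pool exhausted.
Total = 20×65 + 80×50 + 40×95 + 50×75 + 140×55 = 20550.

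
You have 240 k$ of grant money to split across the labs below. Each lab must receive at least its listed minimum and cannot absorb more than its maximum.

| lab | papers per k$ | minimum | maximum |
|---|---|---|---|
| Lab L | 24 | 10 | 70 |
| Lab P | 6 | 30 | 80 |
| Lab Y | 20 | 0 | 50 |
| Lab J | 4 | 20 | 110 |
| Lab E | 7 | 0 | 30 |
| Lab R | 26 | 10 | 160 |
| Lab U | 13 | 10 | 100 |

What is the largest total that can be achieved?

5030

Meeting every minimum uses 10+30+0+20+0+10+10 = 80 k$, leaving 160.
Highest papers per k$ first: Lab R 26 > Lab L 24 > Lab Y 20 > Lab U 13 > Lab E 7 > Lab P 6 > Lab J 4.
Lab R: +150 to 160 (cap) ; 10 left.
Lab L has room for 60 more but only 10 remain, so it gets 20.
Total = 24×20 + 6×30 + 4×20 + 26×160 + 13×10 = 5030.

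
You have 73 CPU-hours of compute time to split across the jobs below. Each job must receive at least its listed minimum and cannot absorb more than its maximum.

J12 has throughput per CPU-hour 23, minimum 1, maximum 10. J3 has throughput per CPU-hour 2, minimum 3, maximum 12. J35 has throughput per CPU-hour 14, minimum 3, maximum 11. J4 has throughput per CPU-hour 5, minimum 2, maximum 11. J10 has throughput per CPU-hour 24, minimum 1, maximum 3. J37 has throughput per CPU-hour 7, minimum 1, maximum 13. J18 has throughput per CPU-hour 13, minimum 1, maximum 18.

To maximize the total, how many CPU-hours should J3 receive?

Meeting every minimum uses 1+3+3+2+1+1+1 = 12 CPU-hours, leaving 61.
Order the jobs by throughput per CPU-hour: J10 24 > J12 23 > J35 14 > J18 13 > J37 7 > J4 5 > J3 2.
J10: +2 to 3 (cap) ; 59 left.
J12: +9 to 10 (cap) ; 50 left.
J35: +8 to 11 (cap) ; 42 left.
Give J18 17 more to hit its cap of 18 ; 25 left.
Give J37 12 more to hit its cap of 13 ; 13 left.
Give J4 9 more to hit its cap of 11 ; 4 left.
J3: +4 (room for 9) → 7. Pool exhausted.

7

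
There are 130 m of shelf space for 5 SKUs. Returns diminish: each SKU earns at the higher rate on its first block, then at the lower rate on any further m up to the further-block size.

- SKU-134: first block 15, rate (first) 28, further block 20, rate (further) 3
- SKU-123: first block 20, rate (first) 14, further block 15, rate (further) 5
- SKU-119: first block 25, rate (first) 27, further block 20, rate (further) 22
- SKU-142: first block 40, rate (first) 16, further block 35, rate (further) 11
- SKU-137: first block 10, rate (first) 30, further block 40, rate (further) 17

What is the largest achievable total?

Rank every tier by rate: SKU-137/T1 30 > SKU-134/T1 28 > SKU-119/T1 27 > SKU-119/T2 22 > SKU-137/T2 17 > SKU-142/T1 16 > SKU-123/T1 14 > SKU-142/T2 11 > SKU-123/T2 5 > SKU-134/T2 3.
SKU-137 T1 at 30: fill all 10 ; 120 left.
Fill SKU-134 T1 block (15 at 28) ; 105 left.
SKU-119/T1 (27): +25 ; 80 left.
Fill SKU-119 T2 block (20 at 22) ; 60 left.
Fill SKU-137 T2 block (40 at 17) ; 20 left.
20 remain; put them into SKU-142 T1 at 16.
Total = 30×10 + 28×15 + 27×25 + 22×20 + 17×40 + 16×20 = 2835.

2835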